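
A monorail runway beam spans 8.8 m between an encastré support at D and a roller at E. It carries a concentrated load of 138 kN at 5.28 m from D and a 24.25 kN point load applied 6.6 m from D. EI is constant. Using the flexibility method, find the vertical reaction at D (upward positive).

R_D = 87.29 kN

Release the roller at E. Primary structure: cantilever fixed at D.
Deflection at E on the released cantilever, summing each load's contribution:
  point load 138 at a = 5.28: Pa²(3L − a)/(6EI) = 13542/EI
  point load 24.25 at a = 6.6: Pa²(3L − a)/(6EI) = 3486/EI
  δ_0 = 17028/EI
Tip deflection under a unit load at E: L³/(3EI) = 227.2/EI.
The prop prevents deflection at E: R_E = δ_0/δ_{EE} = 17028/227.2 = 74.96 kN.
Vertical equilibrium: R_D = ΣP − R_E = 162.2 − 74.96 = 87.29 kN.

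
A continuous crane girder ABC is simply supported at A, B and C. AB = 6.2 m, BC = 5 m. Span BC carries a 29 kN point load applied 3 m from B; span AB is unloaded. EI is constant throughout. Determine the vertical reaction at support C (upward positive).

R_C = 15.22 kN

Take M_B as the redundant. Released structure: two simple spans AB and BC with a hinge at B.
Rotations at B on the released spans (each span's end-slope, ×1/EI):
  span BC: point load 29 at a = 3: Pab(L + b)/(6LEI) = 40.6/EI
  relative rotation θ_0 = (0 + 40.6)/EI = 40.6/EI
A unit hogging moment at B produces rotation L₁/(3EI) + L₂/(3EI) = 3.733/EI.
Slope continuity at B: θ_0 = M_B·3.733/EI, so M_B = 40.6/3.733 = 10.88 kN·m (hogging).
Span BC, ΣM about C: R_B^{BC}·5 = 58 + 10.88, so R_B^{BC} = 13.78 kN and R_C = 29 − 13.78 = 15.22 kN.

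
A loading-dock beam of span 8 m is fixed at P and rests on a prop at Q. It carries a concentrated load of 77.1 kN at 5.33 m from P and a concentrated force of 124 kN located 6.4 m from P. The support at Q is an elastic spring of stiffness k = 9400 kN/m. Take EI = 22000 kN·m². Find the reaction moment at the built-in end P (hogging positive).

M_P = 200.5 kN·m

Take the reaction at Q as the redundant and release it; the primary structure is a cantilever fixed at P.
Downward deflection at the released point Q due to the loads:
  point load 77.1 at a = 5.33: Pa²(3L − a)/(6EI) = 6816/EI
  point load 124 at a = 6.4: Pa²(3L − a)/(6EI) = 14899/EI
  δ_0 = 21714/EI
Tip deflection under a unit load at Q: L³/(3EI) = 170.7/EI.
With EI = 22000 kN·m²: δ_0 = 0.987 m and δ_{QQ} = 0.007758 m/kN.
Compatibility — the spring shortens by R_Q/k under the reaction it provides: δ_0 − R_Q·δ_{QQ} = R_Q/k. With 1/k = 0.000106 m/kN, R_Q = δ_0 / (δ_{QQ} + 1/k) = 0.987 / (0.007758 + 0.000106) = 125.5 kN.
Moment equilibrium about P: M_P = Σ(load moments about P) − R_Q·L = 1205 − 125.5×8 = 200.5 kN·m.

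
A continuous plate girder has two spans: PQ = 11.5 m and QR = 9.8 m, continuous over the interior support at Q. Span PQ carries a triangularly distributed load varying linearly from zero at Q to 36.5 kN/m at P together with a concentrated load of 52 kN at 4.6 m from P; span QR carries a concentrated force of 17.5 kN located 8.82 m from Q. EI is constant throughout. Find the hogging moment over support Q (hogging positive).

M_Q = 210.2 kN·m

Take M_Q as the redundant. Released structure: two simple spans PQ and QR with a hinge at Q.
Rotations at Q on the released spans (each span's end-slope, ×1/EI):
  span PQ: triangular load, peak 36.5: 7w₀L³/(360EI) = 1079/EI
  span PQ: point load 52 at a = 4.6: Pab(L + a)/(6LEI) = 385.1/EI
  span QR: point load 17.5 at a = 8.82: Pab(L + b)/(6LEI) = 27.73/EI
  relative rotation θ_0 = (1465 + 27.73)/EI = 1492/EI
A unit hogging moment at Q produces rotation L₁/(3EI) + L₂/(3EI) = 7.1/EI.
Compatibility: M_Q·(L₁+L₂)/(3EI) = θ_0, giving M_Q = 210.2 kN·m (hogging).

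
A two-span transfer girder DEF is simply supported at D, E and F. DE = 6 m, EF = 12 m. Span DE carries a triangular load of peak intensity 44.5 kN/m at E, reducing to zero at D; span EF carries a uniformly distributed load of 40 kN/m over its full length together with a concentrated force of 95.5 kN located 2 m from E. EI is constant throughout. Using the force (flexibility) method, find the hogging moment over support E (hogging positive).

M_E = 612.9 kN·m

Insert a hinge at E; M_E is the redundant, and each span becomes simply supported.
Discontinuity in slope at E on the released structure — sum the simple-span end rotations:
  span DE: triangular load, peak 44.5: w₀L³/(45EI) = 213.6/EI
  span EF: UDL 40: wL³/(24EI) = 2880/EI
  span EF: point load 95.5 at a = 2: Pab(L + b)/(6LEI) = 583.6/EI
  relative rotation θ_0 = (213.6 + 3464)/EI = 3677/EI
A unit hogging moment at E produces rotation L₁/(3EI) + L₂/(3EI) = 6/EI.
Compatibility: M_E·(L₁+L₂)/(3EI) = θ_0, giving M_E = 612.9 kN·m (hogging).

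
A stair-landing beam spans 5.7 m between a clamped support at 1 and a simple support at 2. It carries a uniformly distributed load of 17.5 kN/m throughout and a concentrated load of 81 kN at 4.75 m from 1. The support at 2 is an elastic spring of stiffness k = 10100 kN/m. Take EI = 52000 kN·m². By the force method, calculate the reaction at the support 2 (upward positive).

Release the roller at 2. Primary structure: cantilever fixed at 1.
Free-end deflection of the primary structure under the applied loading (downward +):
  UDL 17.5: wL⁴/(8EI) = 2309/EI
  point load 81 at a = 4.75: Pa²(3L − a)/(6EI) = 3762/EI
  δ_0 = 6071/EI
Flexibility coefficient — unit upward force at 2: δ_{22} = L³/(3EI) = 61.73/EI.
With EI = 52000 kN·m²: δ_0 = 0.11675 m and δ_{22} = 0.001187 m/kN.
Compatibility — the spring shortens by R_2/k under the reaction it provides: δ_0 − R_2·δ_{22} = R_2/k. With 1/k = 0.000099 m/kN, R_2 = δ_0 / (δ_{22} + 1/k) = 0.11675 / (0.001187 + 0.000099) = 90.77 kN.

R_2 = 90.77 kN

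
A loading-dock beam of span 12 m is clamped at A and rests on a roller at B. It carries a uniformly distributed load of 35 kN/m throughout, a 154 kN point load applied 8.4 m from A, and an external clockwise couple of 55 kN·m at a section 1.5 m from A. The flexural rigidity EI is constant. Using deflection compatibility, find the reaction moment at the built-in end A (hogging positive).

M_A = 917.9 kN·m

Remove the prop at B; the released (primary) structure is a cantilever built in at A.
Primary-structure tip deflection at B by superposition:
  UDL 35: wL⁴/(8EI) = 90720/EI
  point load 154 at a = 8.4: Pa²(3L − a)/(6EI) = 49985/EI
  clockwise couple 55 at a = 1.5: M₀a(2L − a)/(2EI) = 928.1/EI
  δ_0 = 141633/EI
Tip deflection under a unit load at B: L³/(3EI) = 576/EI.
The prop prevents deflection at B: R_B = δ_0/δ_{BB} = 141633/576 = 245.9 kN.
Moment equilibrium about A: M_A = Σ(load moments about A) − R_B·L = 3869 − 245.9×12 = 917.9 kN·m.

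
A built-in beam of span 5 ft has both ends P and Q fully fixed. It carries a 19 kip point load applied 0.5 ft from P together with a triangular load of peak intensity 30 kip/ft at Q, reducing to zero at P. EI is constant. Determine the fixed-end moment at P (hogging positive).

M_P = 32.7 kip·ft

Take the two fixed-end moments M_P, M_Q as redundants; the released structure is the simple span PQ.
End rotations of the released simple span under the applied load (×1/EI):
  at P: point load 19 at a = 0.5: Pab(L + b)/(6LEI) = 13.54/EI
  at Q: point load 19 at a = 0.5: Pab(L + a)/(6LEI) = 7.838/EI
  at P: triangular load, peak 30: 7w₀L³/(360EI) = 72.92/EI
  at Q: triangular load, peak 30: w₀L³/(45EI) = 83.33/EI
  θ_P0 = 86.45/EI,  θ_Q0 = 91.17/EI
Flexibility coefficients: a unit moment at one end gives L/(3EI) there and L/(6EI) at the far end, so f₁₁ = f₂₂ = 1.667/EI and f₁₂ = f₂₁ = 0.8333/EI.
Compatibility — zero rotation at each built-in end:
  1.667 M_P + 0.8333 M_Q = 86.45
  0.8333 M_P + 1.667 M_Q = 91.17
Solving the pair gives M_P = 32.7 kip·ft and M_Q = 38.35 kip·ft (hogging).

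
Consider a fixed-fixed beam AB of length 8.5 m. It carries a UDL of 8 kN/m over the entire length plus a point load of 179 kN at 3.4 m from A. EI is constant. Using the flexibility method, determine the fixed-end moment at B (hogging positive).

M_B = 194.2 kN·m

Take the two fixed-end moments M_A, M_B as redundants; the released structure is the simple span AB.
On the primary (simply-supported) span, the end slopes from the loading are:
  at A: UDL 8: wL³/(24EI) = 204.7/EI
  at B: UDL 8: wL³/(24EI) = 204.7/EI
  at A: point load 179 at a = 3.4: Pab(L + b)/(6LEI) = 827.7/EI
  at B: point load 179 at a = 3.4: Pab(L + a)/(6LEI) = 724.2/EI
  θ_A0 = 1032/EI,  θ_B0 = 928.9/EI
Flexibility coefficients: a unit moment at one end gives L/(3EI) there and L/(6EI) at the far end, so f₁₁ = f₂₂ = 2.833/EI and f₁₂ = f₂₁ = 1.417/EI.
Compatibility — zero rotation at each built-in end:
  2.833 M_A + 1.417 M_B = 1032
  1.417 M_A + 2.833 M_B = 928.9
Solving the pair gives M_A = 267.3 kN·m and M_B = 194.2 kN·m (hogging).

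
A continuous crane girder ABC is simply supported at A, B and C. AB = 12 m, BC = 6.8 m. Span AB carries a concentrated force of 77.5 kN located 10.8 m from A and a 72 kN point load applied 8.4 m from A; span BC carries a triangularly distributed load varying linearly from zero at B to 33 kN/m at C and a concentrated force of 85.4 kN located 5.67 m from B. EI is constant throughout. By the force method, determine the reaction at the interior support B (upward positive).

Take M_B as the redundant. Released structure: two simple spans AB and BC with a hinge at B.
End slopes at the hinge B, treating each span as simply supported:
  span AB: point load 77.5 at a = 10.8: Pab(L + a)/(6LEI) = 318.1/EI
  span AB: point load 72 at a = 8.4: Pab(L + a)/(6LEI) = 616.9/EI
  span BC: triangular load, peak 33: 7w₀L³/(360EI) = 201.8/EI
  span BC: point load 85.4 at a = 5.67: Pab(L + b)/(6LEI) = 106.3/EI
  relative rotation θ_0 = (935 + 308.1)/EI = 1243/EI
A unit hogging moment at B produces rotation L₁/(3EI) + L₂/(3EI) = 6.267/EI.
Slope continuity at B: θ_0 = M_B·6.267/EI, so M_B = 1243/6.267 = 198.4 kN·m (hogging).
Span AB, ΣM about A with M_B applied at B: R_B^{AB}·12 = 1442 + 198.4, so R_B^{AB} = 136.7 kN and R_A = 149.5 − 136.7 = 12.82 kN.
Span BC, ΣM about C: R_B^{BC}·6.8 = 350.8 + 198.4, so R_B^{BC} = 80.76 kN and R_C = 197.6 − 80.76 = 116.8 kN.
R_B = 136.7 + 80.76 = 217.4 kN.

R_B = 217.4 kN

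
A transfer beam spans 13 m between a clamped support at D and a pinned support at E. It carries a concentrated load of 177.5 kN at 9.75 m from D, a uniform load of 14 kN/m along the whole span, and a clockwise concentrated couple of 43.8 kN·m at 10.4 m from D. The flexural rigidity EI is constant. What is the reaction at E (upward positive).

R_E = 185.4 kN

Choose R_E as the redundant. The primary structure is the cantilever fixed at D.
Deflection at E on the released cantilever, summing each load's contribution:
  point load 177.5 at a = 9.75: Pa²(3L − a)/(6EI) = 82259/EI
  UDL 14: wL⁴/(8EI) = 49982/EI
  clockwise couple 43.8 at a = 10.4: M₀a(2L − a)/(2EI) = 3553/EI
  δ_0 = 135794/EI
Tip deflection under a unit load at E: L³/(3EI) = 732.3/EI.
The prop prevents deflection at E: R_E = δ_0/δ_{EE} = 135794/732.3 = 185.4 kN.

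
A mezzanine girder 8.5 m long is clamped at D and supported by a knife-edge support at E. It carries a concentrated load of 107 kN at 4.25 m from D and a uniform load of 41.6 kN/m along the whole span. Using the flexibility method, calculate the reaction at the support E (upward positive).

Remove the prop at E; the released (primary) structure is a cantilever built in at D.
Downward deflection at the released point E due to the loads:
  point load 107 at a = 4.25: Pa²(3L − a)/(6EI) = 6845/EI
  UDL 41.6: wL⁴/(8EI) = 27144/EI
  δ_0 = 33989/EI
Tip deflection under a unit load at E: L³/(3EI) = 204.7/EI.
Compatibility at E: δ_0 − R_E·δ_{EE} = 0, so R_E = 33989/204.7 = 166 kN.

R_E = 166 kN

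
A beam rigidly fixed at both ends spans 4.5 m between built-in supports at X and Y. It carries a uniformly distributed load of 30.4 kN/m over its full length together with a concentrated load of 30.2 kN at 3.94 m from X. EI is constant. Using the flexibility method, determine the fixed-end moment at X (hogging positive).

Take the two fixed-end moments M_X, M_Y as redundants; the released structure is the simple span XY.
Simple-span end rotations at X and Y under the given loads:
  at X: UDL 30.4: wL³/(24EI) = 115.4/EI
  at Y: UDL 30.4: wL³/(24EI) = 115.4/EI
  at X: point load 30.2 at a = 3.94: Pab(L + b)/(6LEI) = 12.49/EI
  at Y: point load 30.2 at a = 3.94: Pab(L + a)/(6LEI) = 20.83/EI
  θ_X0 = 127.9/EI,  θ_Y0 = 136.3/EI
Flexibility coefficients: a unit moment at one end gives L/(3EI) there and L/(6EI) at the far end, so f₁₁ = f₂₂ = 1.5/EI and f₁₂ = f₂₁ = 0.75/EI.
Compatibility — zero rotation at each built-in end:
  1.5 M_X + 0.75 M_Y = 127.9
  0.75 M_X + 1.5 M_Y = 136.3
Solving the pair gives M_X = 53.14 kN·m and M_Y = 64.26 kN·m (hogging).

M_X = 53.14 kN·m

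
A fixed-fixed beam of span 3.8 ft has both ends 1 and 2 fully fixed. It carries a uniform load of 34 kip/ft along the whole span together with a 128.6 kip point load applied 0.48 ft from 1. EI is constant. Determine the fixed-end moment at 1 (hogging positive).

M_1 = 88.03 kip·ft

Release both end moments; the primary structure is a simply-supported span 12 with redundants M_1 and M_2.
Simple-span end rotations at 1 and 2 under the given loads:
  at 1: UDL 34: wL³/(24EI) = 77.74/EI
  at 2: UDL 34: wL³/(24EI) = 77.74/EI
  at 1: point load 128.6 at a = 0.48: Pab(L + b)/(6LEI) = 64/EI
  at 2: point load 128.6 at a = 0.48: Pab(L + a)/(6LEI) = 38.47/EI
  θ_10 = 141.7/EI,  θ_20 = 116.2/EI
Flexibility coefficients: a unit moment at one end gives L/(3EI) there and L/(6EI) at the far end, so f₁₁ = f₂₂ = 1.267/EI and f₁₂ = f₂₁ = 0.6333/EI.
Compatibility — zero rotation at each built-in end:
  1.267 M_1 + 0.6333 M_2 = 141.7
  0.6333 M_1 + 1.267 M_2 = 116.2
Solving the pair gives M_1 = 88.03 kip·ft and M_2 = 47.73 kip·ft (hogging).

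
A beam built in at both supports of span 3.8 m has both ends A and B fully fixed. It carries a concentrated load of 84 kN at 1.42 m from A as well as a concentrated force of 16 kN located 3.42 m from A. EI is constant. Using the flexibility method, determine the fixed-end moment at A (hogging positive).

M_A = 47.34 kN·m

Release both end moments; the primary structure is a simply-supported span AB with redundants M_A and M_B.
End rotations of the released simple span under the applied load (×1/EI):
  at A: point load 84 at a = 1.42: Pab(L + b)/(6LEI) = 76.95/EI
  at B: point load 84 at a = 1.42: Pab(L + a)/(6LEI) = 65/EI
  at A: point load 16 at a = 3.42: Pab(L + b)/(6LEI) = 3.812/EI
  at B: point load 16 at a = 3.42: Pab(L + a)/(6LEI) = 6.585/EI
  θ_A0 = 80.76/EI,  θ_B0 = 71.58/EI
Flexibility coefficients: a unit moment at one end gives L/(3EI) there and L/(6EI) at the far end, so f₁₁ = f₂₂ = 1.267/EI and f₁₂ = f₂₁ = 0.6333/EI.
Compatibility — zero rotation at each built-in end:
  1.267 M_A + 0.6333 M_B = 80.76
  0.6333 M_A + 1.267 M_B = 71.58
Solving the pair gives M_A = 47.34 kN·m and M_B = 32.84 kN·m (hogging).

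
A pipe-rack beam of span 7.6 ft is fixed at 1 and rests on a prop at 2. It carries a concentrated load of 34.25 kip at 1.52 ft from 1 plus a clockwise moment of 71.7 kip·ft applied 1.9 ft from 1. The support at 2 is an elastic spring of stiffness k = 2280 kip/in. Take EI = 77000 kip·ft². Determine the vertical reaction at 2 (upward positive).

Release the roller at 2. Primary structure: cantilever fixed at 1.
Primary-structure tip deflection at 2 by superposition:
  point load 34.25 at a = 1.52: Pa²(3L − a)/(6EI) = 280.7/EI
  clockwise couple 71.7 at a = 1.9: M₀a(2L − a)/(2EI) = 905.9/EI
  δ_0 = 1187/EI
Flexibility coefficient — unit upward force at 2: δ_{22} = L³/(3EI) = 146.3/EI.
With EI = 77000 kip·ft²: δ_0 = 0.01541 ft and δ_{22} = 0.0019 ft/kip.
Compatibility — the spring shortens by R_2/k under the reaction it provides: δ_0 − R_2·δ_{22} = R_2/k. With 1/k = 1/(2280×12) ft/kip = 0.000037 ft/kip, R_2 = δ_0 / (δ_{22} + 1/k) = 0.01541 / (0.0019 + 0.000037) = 7.956 kip.

R_2 = 7.956 kip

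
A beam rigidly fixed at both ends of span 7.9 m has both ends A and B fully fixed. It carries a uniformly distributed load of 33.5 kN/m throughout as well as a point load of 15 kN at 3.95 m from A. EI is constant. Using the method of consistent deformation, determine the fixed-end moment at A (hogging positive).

Take the two fixed-end moments M_A, M_B as redundants; the released structure is the simple span AB.
End rotations of the released simple span under the applied load (×1/EI):
  at A: UDL 33.5: wL³/(24EI) = 688.2/EI
  at B: UDL 33.5: wL³/(24EI) = 688.2/EI
  at A: point load 15 at a = 3.95: Pab(L + b)/(6LEI) = 58.51/EI
  at B: point load 15 at a = 3.95: Pab(L + a)/(6LEI) = 58.51/EI
  θ_A0 = 746.7/EI,  θ_B0 = 746.7/EI
Flexibility coefficients: a unit moment at one end gives L/(3EI) there and L/(6EI) at the far end, so f₁₁ = f₂₂ = 2.633/EI and f₁₂ = f₂₁ = 1.317/EI.
Compatibility — zero rotation at each built-in end:
  2.633 M_A + 1.317 M_B = 746.7
  1.317 M_A + 2.633 M_B = 746.7
Solving the pair gives M_A = 189 kN·m and M_B = 189 kN·m (hogging).

M_A = 189 kN·m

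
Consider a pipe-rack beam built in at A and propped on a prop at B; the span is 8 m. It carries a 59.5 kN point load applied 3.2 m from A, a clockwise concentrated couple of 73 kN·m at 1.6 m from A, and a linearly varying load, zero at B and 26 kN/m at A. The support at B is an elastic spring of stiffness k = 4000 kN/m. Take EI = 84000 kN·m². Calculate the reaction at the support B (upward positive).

R_B = 33.93 kN

Take the reaction at B as the redundant and release it; the primary structure is a cantilever fixed at A.
Deflection at B on the released cantilever, summing each load's contribution:
  point load 59.5 at a = 3.2: Pa²(3L − a)/(6EI) = 2112/EI
  clockwise couple 73 at a = 1.6: M₀a(2L − a)/(2EI) = 841/EI
  triangular load, peak 26 at the fixed end: w₀L⁴/(30EI) = 3550/EI
  δ_0 = 6503/EI
Tip deflection under a unit load at B: L³/(3EI) = 170.7/EI.
With EI = 84000 kN·m²: δ_0 = 0.077417 m and δ_{BB} = 0.002032 m/kN.
Compatibility — the spring shortens by R_B/k under the reaction it provides: δ_0 − R_B·δ_{BB} = R_B/k. With 1/k = 0.00025 m/kN, R_B = δ_0 / (δ_{BB} + 1/k) = 0.077417 / (0.002032 + 0.00025) = 33.93 kN.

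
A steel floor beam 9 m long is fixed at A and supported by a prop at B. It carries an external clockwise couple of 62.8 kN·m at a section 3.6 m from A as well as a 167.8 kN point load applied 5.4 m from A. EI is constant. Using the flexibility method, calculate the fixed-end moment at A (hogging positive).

Release the roller at B. Primary structure: cantilever fixed at A.
Deflection at B on the released cantilever, summing each load's contribution:
  clockwise couple 62.8 at a = 3.6: M₀a(2L − a)/(2EI) = 1628/EI
  point load 167.8 at a = 5.4: Pa²(3L − a)/(6EI) = 17615/EI
  δ_0 = 19243/EI
Tip deflection under a unit load at B: L³/(3EI) = 243/EI.
The prop prevents deflection at B: R_B = δ_0/δ_{BB} = 19243/243 = 79.19 kN.
Moment equilibrium about A: M_A = Σ(load moments about A) − R_B·L = 968.9 − 79.19×9 = 256.2 kN·m.

M_A = 256.2 kN·m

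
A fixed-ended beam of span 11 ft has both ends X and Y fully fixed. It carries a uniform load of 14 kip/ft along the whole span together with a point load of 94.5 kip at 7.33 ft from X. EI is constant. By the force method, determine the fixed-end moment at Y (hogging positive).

M_Y = 295.2 kip·ft

Take the two fixed-end moments M_X, M_Y as redundants; the released structure is the simple span XY.
End rotations of the released simple span under the applied load (×1/EI):
  at X: UDL 14: wL³/(24EI) = 776.4/EI
  at Y: UDL 14: wL³/(24EI) = 776.4/EI
  at X: point load 94.5 at a = 7.33: Pab(L + b)/(6LEI) = 565.1/EI
  at Y: point load 94.5 at a = 7.33: Pab(L + a)/(6LEI) = 706/EI
  θ_X0 = 1341/EI,  θ_Y0 = 1482/EI
Flexibility coefficients: a unit moment at one end gives L/(3EI) there and L/(6EI) at the far end, so f₁₁ = f₂₂ = 3.667/EI and f₁₂ = f₂₁ = 1.833/EI.
Compatibility — zero rotation at each built-in end:
  3.667 M_X + 1.833 M_Y = 1341
  1.833 M_X + 3.667 M_Y = 1482
Solving the pair gives M_X = 218.3 kip·ft and M_Y = 295.2 kip·ft (hogging).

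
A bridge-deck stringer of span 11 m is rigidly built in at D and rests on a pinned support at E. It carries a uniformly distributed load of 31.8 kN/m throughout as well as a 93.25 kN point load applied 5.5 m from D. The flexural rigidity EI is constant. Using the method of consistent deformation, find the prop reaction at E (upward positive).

R_E = 160.3 kN

Release the roller at E. Primary structure: cantilever fixed at D.
Deflection at E on the released cantilever, summing each load's contribution:
  UDL 31.8: wL⁴/(8EI) = 58198/EI
  point load 93.25 at a = 5.5: Pa²(3L − a)/(6EI) = 12929/EI
  δ_0 = 71127/EI
Flexibility coefficient — unit upward force at E: δ_{EE} = L³/(3EI) = 443.7/EI.
Compatibility at E: δ_0 − R_E·δ_{EE} = 0, so R_E = 71127/443.7 = 160.3 kN.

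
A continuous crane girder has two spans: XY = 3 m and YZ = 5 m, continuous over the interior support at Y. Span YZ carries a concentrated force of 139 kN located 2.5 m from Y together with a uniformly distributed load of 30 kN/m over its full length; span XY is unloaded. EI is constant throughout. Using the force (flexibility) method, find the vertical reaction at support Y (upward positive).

R_Y = 219.2 kN

Take M_Y as the redundant. Released structure: two simple spans XY and YZ with a hinge at Y.
End slopes at the hinge Y, treating each span as simply supported:
  span YZ: point load 139 at a = 2.5: Pab(L + b)/(6LEI) = 217.2/EI
  span YZ: UDL 30: wL³/(24EI) = 156.2/EI
  relative rotation θ_0 = (0 + 373.4)/EI = 373.4/EI
A unit hogging moment at Y produces rotation L₁/(3EI) + L₂/(3EI) = 2.667/EI.
Compatibility: M_Y·(L₁+L₂)/(3EI) = θ_0, giving M_Y = 140 kN·m (hogging).
Span XY, ΣM about X with M_Y applied at Y: R_Y^{XY}·3 = 0 + 140, so R_Y^{XY} = 46.68 kN and R_X = 0 − 46.68 = -46.68 kN.
Span YZ, ΣM about Z: R_Y^{YZ}·5 = 722.5 + 140, so R_Y^{YZ} = 172.5 kN and R_Z = 289 − 172.5 = 116.5 kN.
R_Y = 46.68 + 172.5 = 219.2 kN.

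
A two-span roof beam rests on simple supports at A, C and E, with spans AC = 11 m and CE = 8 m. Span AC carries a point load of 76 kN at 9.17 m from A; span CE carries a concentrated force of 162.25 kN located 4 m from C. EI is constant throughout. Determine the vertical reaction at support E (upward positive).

Release continuity at C by inserting a hinge; the redundant is the internal moment M_C. The primary structure is two simply-supported spans AC and CE.
Discontinuity in slope at C on the released structure — sum the simple-span end rotations:
  span AC: point load 76 at a = 9.17: Pab(L + a)/(6LEI) = 389.8/EI
  span CE: point load 162.25 at a = 4: Pab(L + b)/(6LEI) = 649/EI
  relative rotation θ_0 = (389.8 + 649)/EI = 1039/EI
A unit hogging moment at C produces rotation L₁/(3EI) + L₂/(3EI) = 6.333/EI.
Compatibility: M_C·(L₁+L₂)/(3EI) = θ_0, giving M_C = 164 kN·m (hogging).
Span CE, ΣM about E: R_C^{CE}·8 = 649 + 164, so R_C^{CE} = 101.6 kN and R_E = 162.2 − 101.6 = 60.62 kN.

R_E = 60.62 kN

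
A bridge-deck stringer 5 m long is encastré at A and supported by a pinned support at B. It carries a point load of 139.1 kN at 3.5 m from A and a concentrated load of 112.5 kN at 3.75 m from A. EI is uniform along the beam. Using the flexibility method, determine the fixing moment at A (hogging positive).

Take the reaction at B as the redundant and release it; the primary structure is a cantilever fixed at A.
Primary-structure tip deflection at B by superposition:
  point load 139.1 at a = 3.5: Pa²(3L − a)/(6EI) = 3266/EI
  point load 112.5 at a = 3.75: Pa²(3L − a)/(6EI) = 2966/EI
  δ_0 = 6232/EI
Tip deflection under a unit load at B: L³/(3EI) = 41.67/EI.
The prop prevents deflection at B: R_B = δ_0/δ_{BB} = 6232/41.67 = 149.6 kN.
Moment equilibrium about A: M_A = Σ(load moments about A) − R_B·L = 908.7 − 149.6×5 = 160.9 kN·m.

M_A = 160.9 kN·m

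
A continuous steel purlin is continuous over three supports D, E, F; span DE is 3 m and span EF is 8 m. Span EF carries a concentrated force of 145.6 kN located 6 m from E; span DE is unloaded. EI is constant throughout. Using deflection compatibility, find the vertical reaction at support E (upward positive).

R_E = 81.9 kN

Take M_E as the redundant. Released structure: two simple spans DE and EF with a hinge at E.
Discontinuity in slope at E on the released structure — sum the simple-span end rotations:
  span EF: point load 145.6 at a = 6: Pab(L + b)/(6LEI) = 364/EI
  relative rotation θ_0 = (0 + 364)/EI = 364/EI
A unit hogging moment at E produces rotation L₁/(3EI) + L₂/(3EI) = 3.667/EI.
Slope continuity at E: θ_0 = M_E·3.667/EI, so M_E = 364/3.667 = 99.27 kN·m (hogging).
Span DE, ΣM about D with M_E applied at E: R_E^{DE}·3 = 0 + 99.27, so R_E^{DE} = 33.09 kN and R_D = 0 − 33.09 = -33.09 kN.
Span EF, ΣM about F: R_E^{EF}·8 = 291.2 + 99.27, so R_E^{EF} = 48.81 kN and R_F = 145.6 − 48.81 = 96.79 kN.
R_E = 33.09 + 48.81 = 81.9 kN.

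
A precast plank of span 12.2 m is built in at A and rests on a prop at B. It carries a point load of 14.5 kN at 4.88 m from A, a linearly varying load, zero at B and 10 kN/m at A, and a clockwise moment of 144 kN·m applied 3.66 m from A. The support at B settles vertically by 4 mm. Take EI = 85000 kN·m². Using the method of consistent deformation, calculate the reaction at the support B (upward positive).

Remove the prop at B; the released (primary) structure is a cantilever built in at A.
Free-end deflection of the primary structure under the applied loading (downward +):
  point load 14.5 at a = 4.88: Pa²(3L − a)/(6EI) = 1826/EI
  triangular load, peak 10 at the fixed end: w₀L⁴/(30EI) = 7384/EI
  clockwise couple 144 at a = 3.66: M₀a(2L − a)/(2EI) = 5465/EI
  δ_0 = 14675/EI
Tip deflection under a unit load at B: L³/(3EI) = 605.3/EI.
With EI = 85000 kN·m²: δ_0 = 0.17265 m and δ_{BB} = 0.007121 m/kN.
Compatibility — the beam at B must follow the support down by 0.004 m: δ_0 − R_B·δ_{BB} = 0.004, so R_B = (0.17265 − 0.004)/0.007121 = 23.68 kN.

R_B = 23.68 kN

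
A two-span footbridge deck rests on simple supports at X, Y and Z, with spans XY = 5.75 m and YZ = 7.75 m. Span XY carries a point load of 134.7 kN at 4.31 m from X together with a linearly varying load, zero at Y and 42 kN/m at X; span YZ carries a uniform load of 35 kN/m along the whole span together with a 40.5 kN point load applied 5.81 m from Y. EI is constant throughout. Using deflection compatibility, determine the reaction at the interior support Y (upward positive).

Release continuity at Y by inserting a hinge; the redundant is the internal moment M_Y. The primary structure is two simply-supported spans XY and YZ.
End slopes at the hinge Y, treating each span as simply supported:
  span XY: point load 134.7 at a = 4.31: Pab(L + a)/(6LEI) = 243.8/EI
  span XY: triangular load, peak 42: 7w₀L³/(360EI) = 155.3/EI
  span YZ: UDL 35: wL³/(24EI) = 678.8/EI
  span YZ: point load 40.5 at a = 5.81: Pab(L + b)/(6LEI) = 95.13/EI
  relative rotation θ_0 = (399 + 774)/EI = 1173/EI
A unit hogging moment at Y produces rotation L₁/(3EI) + L₂/(3EI) = 4.5/EI.
Compatibility: M_Y·(L₁+L₂)/(3EI) = θ_0, giving M_Y = 260.7 kN·m (hogging).
Span XY, ΣM about X with M_Y applied at Y: R_Y^{XY}·5.75 = 812 + 260.7, so R_Y^{XY} = 186.5 kN and R_X = 255.4 − 186.5 = 68.9 kN.
Span YZ, ΣM about Z: R_Y^{YZ}·7.75 = 1130 + 260.7, so R_Y^{YZ} = 179.4 kN and R_Z = 311.8 − 179.4 = 132.4 kN.
R_Y = 186.5 + 179.4 = 365.9 kN.

R_Y = 365.9 kN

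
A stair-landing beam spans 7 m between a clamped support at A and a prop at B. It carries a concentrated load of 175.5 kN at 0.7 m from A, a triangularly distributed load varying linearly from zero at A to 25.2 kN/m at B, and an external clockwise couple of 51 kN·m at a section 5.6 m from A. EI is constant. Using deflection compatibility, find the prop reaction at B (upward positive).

R_B = 61.55 kN

Release the roller at B. Primary structure: cantilever fixed at A.
Primary-structure tip deflection at B by superposition:
  point load 175.5 at a = 0.7: Pa²(3L − a)/(6EI) = 290.9/EI
  triangular load, peak 25.2 at the free end: 11w₀L⁴/(120EI) = 5546/EI
  clockwise couple 51 at a = 5.6: M₀a(2L − a)/(2EI) = 1200/EI
  δ_0 = 7037/EI
Flexibility coefficient — unit upward force at B: δ_{BB} = L³/(3EI) = 114.3/EI.
The prop prevents deflection at B: R_B = δ_0/δ_{BB} = 7037/114.3 = 61.55 kN.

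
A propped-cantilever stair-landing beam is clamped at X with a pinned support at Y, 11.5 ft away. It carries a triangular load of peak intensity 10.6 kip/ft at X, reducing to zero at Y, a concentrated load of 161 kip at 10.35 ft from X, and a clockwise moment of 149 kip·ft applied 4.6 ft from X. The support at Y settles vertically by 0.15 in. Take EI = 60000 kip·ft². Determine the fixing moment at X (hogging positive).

Release the roller at Y. Primary structure: cantilever fixed at X.
Deflection at Y on the released cantilever, summing each load's contribution:
  triangular load, peak 10.6 at the fixed end: w₀L⁴/(30EI) = 6180/EI
  point load 161 at a = 10.35: Pa²(3L − a)/(6EI) = 69418/EI
  clockwise couple 149 at a = 4.6: M₀a(2L − a)/(2EI) = 6306/EI
  δ_0 = 81904/EI
Tip deflection under a unit load at Y: L³/(3EI) = 507/EI.
With EI = 60000 kip·ft²: δ_0 = 1.3651 ft and δ_{YY} = 0.008449 ft/kip.
Compatibility — the beam at Y must follow the support down by 0.0125 ft: δ_0 − R_Y·δ_{YY} = 0.0125, so R_Y = (1.3651 − 0.0125)/0.008449 = 160.1 kip.
Moment equilibrium about X: M_X = Σ(load moments about X) − R_Y·L = 2049 − 160.1×11.5 = 208.1 kip·ft.

M_X = 208.1 kip·ft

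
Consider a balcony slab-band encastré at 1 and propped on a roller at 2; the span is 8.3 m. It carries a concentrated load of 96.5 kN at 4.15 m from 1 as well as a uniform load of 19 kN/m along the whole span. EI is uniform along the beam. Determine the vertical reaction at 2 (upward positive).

Remove the prop at 2; the released (primary) structure is a cantilever built in at 1.
Primary-structure tip deflection at 2 by superposition:
  point load 96.5 at a = 4.15: Pa²(3L − a)/(6EI) = 5748/EI
  UDL 19: wL⁴/(8EI) = 11271/EI
  δ_0 = 17019/EI
Tip deflection under a unit load at 2: L³/(3EI) = 190.6/EI.
Compatibility at 2: δ_0 − R_2·δ_{22} = 0, so R_2 = 17019/190.6 = 89.29 kN.

R_2 = 89.29 kN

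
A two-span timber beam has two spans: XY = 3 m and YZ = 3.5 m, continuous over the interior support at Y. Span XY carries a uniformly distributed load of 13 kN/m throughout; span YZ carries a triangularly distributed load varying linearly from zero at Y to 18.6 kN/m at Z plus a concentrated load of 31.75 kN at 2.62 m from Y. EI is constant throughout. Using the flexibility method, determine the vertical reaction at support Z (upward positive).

Take M_Y as the redundant. Released structure: two simple spans XY and YZ with a hinge at Y.
End slopes at the hinge Y, treating each span as simply supported:
  span XY: UDL 13: wL³/(24EI) = 14.62/EI
  span YZ: triangular load, peak 18.6: 7w₀L³/(360EI) = 15.51/EI
  span YZ: point load 31.75 at a = 2.62: Pab(L + b)/(6LEI) = 15.27/EI
  relative rotation θ_0 = (14.62 + 30.77)/EI = 45.4/EI
A unit hogging moment at Y produces rotation L₁/(3EI) + L₂/(3EI) = 2.167/EI.
Slope continuity at Y: θ_0 = M_Y·2.167/EI, so M_Y = 45.4/2.167 = 20.95 kN·m (hogging).
Span YZ, ΣM about Z: R_Y^{YZ}·3.5 = 65.92 + 20.95, so R_Y^{YZ} = 24.82 kN and R_Z = 64.3 − 24.82 = 39.48 kN.

R_Z = 39.48 kN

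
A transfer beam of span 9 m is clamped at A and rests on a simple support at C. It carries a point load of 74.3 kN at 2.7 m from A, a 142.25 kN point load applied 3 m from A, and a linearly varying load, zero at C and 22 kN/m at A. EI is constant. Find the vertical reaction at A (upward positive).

Release the roller at C. Primary structure: cantilever fixed at A.
Downward deflection at the released point C due to the loads:
  point load 74.3 at a = 2.7: Pa²(3L − a)/(6EI) = 2194/EI
  point load 142.25 at a = 3: Pa²(3L − a)/(6EI) = 5121/EI
  triangular load, peak 22 at the fixed end: w₀L⁴/(30EI) = 4811/EI
  δ_0 = 12126/EI
Tip deflection under a unit load at C: L³/(3EI) = 243/EI.
The prop prevents deflection at C: R_C = δ_0/δ_{CC} = 12126/243 = 49.9 kN.
Vertical equilibrium: R_A = ΣP − R_C = 315.6 − 49.9 = 265.6 kN.

R_A = 265.6 kN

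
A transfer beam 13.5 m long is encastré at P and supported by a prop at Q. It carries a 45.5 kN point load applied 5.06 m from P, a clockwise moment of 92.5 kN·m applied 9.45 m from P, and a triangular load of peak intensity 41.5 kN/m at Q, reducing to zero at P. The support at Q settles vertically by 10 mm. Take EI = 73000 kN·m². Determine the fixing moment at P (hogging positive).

M_P = 536.4 kN·m

Release the roller at Q. Primary structure: cantilever fixed at P.
Deflection at Q on the released cantilever, summing each load's contribution:
  point load 45.5 at a = 5.06: Pa²(3L − a)/(6EI) = 6881/EI
  clockwise couple 92.5 at a = 9.45: M₀a(2L − a)/(2EI) = 7670/EI
  triangular load, peak 41.5 at the free end: 11w₀L⁴/(120EI) = 126356/EI
  δ_0 = 140907/EI
Tip deflection under a unit load at Q: L³/(3EI) = 820.1/EI.
With EI = 73000 kN·m²: δ_0 = 1.9302 m and δ_{QQ} = 0.011235 m/kN.
Compatibility — the beam at Q must follow the support down by 0.01 m: δ_0 − R_Q·δ_{QQ} = 0.01, so R_Q = (1.9302 − 0.01)/0.011235 = 170.9 kN.
Moment equilibrium about P: M_P = Σ(load moments about P) − R_Q·L = 2844 − 170.9×13.5 = 536.4 kN·m.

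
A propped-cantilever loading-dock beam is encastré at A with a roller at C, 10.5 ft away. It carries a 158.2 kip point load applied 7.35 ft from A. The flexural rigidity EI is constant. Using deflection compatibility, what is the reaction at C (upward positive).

R_C = 89.15 kip

Release the roller at C. Primary structure: cantilever fixed at A.
Deflection at C on the released cantilever, summing each load's contribution:
  point load 158.2 at a = 7.35: Pa²(3L − a)/(6EI) = 34399/EI
Flexibility coefficient — unit upward force at C: δ_{CC} = L³/(3EI) = 385.9/EI.
Compatibility at C: δ_0 − R_C·δ_{CC} = 0, so R_C = 34399/385.9 = 89.15 kip.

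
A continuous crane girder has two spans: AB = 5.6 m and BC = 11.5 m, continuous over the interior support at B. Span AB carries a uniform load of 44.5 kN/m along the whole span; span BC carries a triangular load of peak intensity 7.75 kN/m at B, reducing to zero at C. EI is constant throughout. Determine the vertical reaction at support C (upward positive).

R_C = 5.891 kN

Take M_B as the redundant. Released structure: two simple spans AB and BC with a hinge at B.
Rotations at B on the released spans (each span's end-slope, ×1/EI):
  span AB: UDL 44.5: wL³/(24EI) = 325.6/EI
  span BC: triangular load, peak 7.75: w₀L³/(45EI) = 261.9/EI
  relative rotation θ_0 = (325.6 + 261.9)/EI = 587.5/EI
A unit hogging moment at B produces rotation L₁/(3EI) + L₂/(3EI) = 5.7/EI.
Slope continuity at B: θ_0 = M_B·5.7/EI, so M_B = 587.5/5.7 = 103.1 kN·m (hogging).
Span BC, ΣM about C: R_B^{BC}·11.5 = 341.6 + 103.1, so R_B^{BC} = 38.67 kN and R_C = 44.56 − 38.67 = 5.891 kN.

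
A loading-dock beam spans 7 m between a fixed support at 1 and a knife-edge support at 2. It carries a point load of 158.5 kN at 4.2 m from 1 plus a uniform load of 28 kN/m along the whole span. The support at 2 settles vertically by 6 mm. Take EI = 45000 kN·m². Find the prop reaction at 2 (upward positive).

Remove the prop at 2; the released (primary) structure is a cantilever built in at 1.
Primary-structure tip deflection at 2 by superposition:
  point load 158.5 at a = 4.2: Pa²(3L − a)/(6EI) = 7829/EI
  UDL 28: wL⁴/(8EI) = 8404/EI
  δ_0 = 16232/EI
Flexibility coefficient — unit upward force at 2: δ_{22} = L³/(3EI) = 114.3/EI.
With EI = 45000 kN·m²: δ_0 = 0.36071 m and δ_{22} = 0.002541 m/kN.
Compatibility — the beam at 2 must follow the support down by 0.006 m: δ_0 − R_2·δ_{22} = 0.006, so R_2 = (0.36071 − 0.006)/0.002541 = 139.6 kN.

R_2 = 139.6 kN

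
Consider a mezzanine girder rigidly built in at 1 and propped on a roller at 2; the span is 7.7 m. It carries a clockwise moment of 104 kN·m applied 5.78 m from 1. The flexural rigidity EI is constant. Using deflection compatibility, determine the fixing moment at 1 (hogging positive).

Release the roller at 2. Primary structure: cantilever fixed at 1.
Downward deflection at the released point 2 due to the loads:
  clockwise couple 104 at a = 5.78: M₀a(2L − a)/(2EI) = 2891/EI
Flexibility coefficient — unit upward force at 2: δ_{22} = L³/(3EI) = 152.2/EI.
The prop prevents deflection at 2: R_2 = δ_0/δ_{22} = 2891/152.2 = 19 kN.
Moment equilibrium about 1: M_1 = Σ(load moments about 1) − R_2·L = 104 − 19×7.7 = -42.3 kN·m.

M_1 = -42.3 kN·m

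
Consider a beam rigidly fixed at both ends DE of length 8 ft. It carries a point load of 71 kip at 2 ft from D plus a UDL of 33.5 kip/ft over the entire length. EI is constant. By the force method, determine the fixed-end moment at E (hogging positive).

Take the two fixed-end moments M_D, M_E as redundants; the released structure is the simple span DE.
Simple-span end rotations at D and E under the given loads:
  at D: point load 71 at a = 2: Pab(L + b)/(6LEI) = 248.5/EI
  at E: point load 71 at a = 2: Pab(L + a)/(6LEI) = 177.5/EI
  at D: UDL 33.5: wL³/(24EI) = 714.7/EI
  at E: UDL 33.5: wL³/(24EI) = 714.7/EI
  θ_D0 = 963.2/EI,  θ_E0 = 892.2/EI
Flexibility coefficients: a unit moment at one end gives L/(3EI) there and L/(6EI) at the far end, so f₁₁ = f₂₂ = 2.667/EI and f₁₂ = f₂₁ = 1.333/EI.
Compatibility — zero rotation at each built-in end:
  2.667 M_D + 1.333 M_E = 963.2
  1.333 M_D + 2.667 M_E = 892.2
Solving the pair gives M_D = 258.5 kip·ft and M_E = 205.3 kip·ft (hogging).

M_E = 205.3 kip·ft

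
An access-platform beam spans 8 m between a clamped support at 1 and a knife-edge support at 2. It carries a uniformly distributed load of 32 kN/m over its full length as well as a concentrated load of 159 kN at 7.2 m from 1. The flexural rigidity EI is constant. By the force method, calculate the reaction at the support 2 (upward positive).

Choose R_2 as the redundant. The primary structure is the cantilever fixed at 1.
Downward deflection at the released point 2 due to the loads:
  UDL 32: wL⁴/(8EI) = 16384/EI
  point load 159 at a = 7.2: Pa²(3L − a)/(6EI) = 23079/EI
  δ_0 = 39463/EI
Flexibility coefficient — unit upward force at 2: δ_{22} = L³/(3EI) = 170.7/EI.
Compatibility at 2: δ_0 − R_2·δ_{22} = 0, so R_2 = 39463/170.7 = 231.2 kN.

R_2 = 231.2 kN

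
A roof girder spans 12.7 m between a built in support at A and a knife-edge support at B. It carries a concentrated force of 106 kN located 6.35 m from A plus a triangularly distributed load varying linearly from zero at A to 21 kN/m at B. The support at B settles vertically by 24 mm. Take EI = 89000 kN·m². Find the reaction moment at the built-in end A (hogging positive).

M_A = 489.7 kN·m

Take the reaction at B as the redundant and release it; the primary structure is a cantilever fixed at A.
Deflection at B on the released cantilever, summing each load's contribution:
  point load 106 at a = 6.35: Pa²(3L − a)/(6EI) = 22618/EI
  triangular load, peak 21 at the free end: 11w₀L⁴/(120EI) = 50078/EI
  δ_0 = 72695/EI
Tip deflection under a unit load at B: L³/(3EI) = 682.8/EI.
With EI = 89000 kN·m²: δ_0 = 0.8168 m and δ_{BB} = 0.007672 m/kN.
Compatibility — the beam at B must follow the support down by 0.024 m: δ_0 − R_B·δ_{BB} = 0.024, so R_B = (0.8168 − 0.024)/0.007672 = 103.3 kN.
Moment equilibrium about A: M_A = Σ(load moments about A) − R_B·L = 1802 − 103.3×12.7 = 489.7 kN·m.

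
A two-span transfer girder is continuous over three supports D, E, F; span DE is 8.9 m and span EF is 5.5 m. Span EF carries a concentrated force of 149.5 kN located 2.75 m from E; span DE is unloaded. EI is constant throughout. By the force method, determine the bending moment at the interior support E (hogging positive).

Take M_E as the redundant. Released structure: two simple spans DE and EF with a hinge at E.
End slopes at the hinge E, treating each span as simply supported:
  span EF: point load 149.5 at a = 2.75: Pab(L + b)/(6LEI) = 282.6/EI
  relative rotation θ_0 = (0 + 282.6)/EI = 282.6/EI
A unit hogging moment at E produces rotation L₁/(3EI) + L₂/(3EI) = 4.8/EI.
Compatibility: M_E·(L₁+L₂)/(3EI) = θ_0, giving M_E = 58.89 kN·m (hogging).

M_E = 58.89 kN·m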